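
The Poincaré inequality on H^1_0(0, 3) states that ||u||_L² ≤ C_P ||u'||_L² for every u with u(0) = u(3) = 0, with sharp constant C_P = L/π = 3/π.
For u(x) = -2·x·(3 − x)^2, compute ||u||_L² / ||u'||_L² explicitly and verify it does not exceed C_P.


||u||_L² / ||u'||_L² = 3*sqrt(14)/14 < C_P = 3/π.

u(x) = -2·x·(3 − x)^2, so u'(x) = 6*(1 - x)*(x - 3).
u(x) = -2·x·(3 − x)^2 vanishes at x = 0 and x = 3, so u ∈ H^1_0(0, 3). Differentiate via the product rule and integrate the resulting polynomials term by term.
  ∫_0^3 u² dx = ∫_0^3 (4*x^6 - 48*x^5 + 216*x^4 - 432*x^3 + 324*x^2) dx. Term by term:
    ∫_0^3 4*x^6 dx = 8748/7;  ∫_0^3 -48*x^5 dx = -5832;  ∫_0^3 216*x^4 dx = 52488/5;
    ∫_0^3 -432*x^3 dx = -8748;  ∫_0^3 324*x^2 dx = 2916.
  Sum: 8748/7 − 5832 + 52488/5 − 8748 + 2916 = 2916/35.
  ∫_0^3 (u')² dx = ∫_0^3 (36*x^4 - 288*x^3 + 792*x^2 - 864*x + 324) dx. Term by term:
    ∫_0^3 36*x^4 dx = 8748/5;  ∫_0^3 -288*x^3 dx = -5832;  ∫_0^3 792*x^2 dx = 7128;
    ∫_0^3 -864*x dx = -3888;  ∫_0^3 324 dx = 972.
  Sum: 8748/5 − 5832 + 7128 − 3888 + 972 = 648/5.
∫_0^3 u² dx = 2916/35, so ||u||_L² = 54*sqrt(35)/35.
∫_0^3 (u')² dx = 648/5, so ||u'||_L² = 18*sqrt(10)/5.
Ratio ||u||_L² / ||u'||_L² = 3*sqrt(14)/14.
Sharp Poincaré constant on H^1_0(0, 3) is C_P = L/π = 3/π, achieved by sin(π/3·x).
A polynomial bump cannot attain the sharp Poincaré constant (only the first sine eigenfunction does), so the ratio is strictly less than C_P, consistent with ||u||_L² ≤ C_P ||u'||_L².


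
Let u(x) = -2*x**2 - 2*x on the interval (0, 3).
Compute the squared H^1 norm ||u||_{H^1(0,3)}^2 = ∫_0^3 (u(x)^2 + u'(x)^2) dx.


||u||_{H^1}^2 = 3102/5

The H^1 norm (squared) on an interval (0, L) is
  ||u||_{H^1}^2 = ∫_0^L u(x)^2 dx + ∫_0^L u'(x)^2 dx.
Compute u'(x) = -4*x - 2.
Then u(x)^2 = 4*x**4 + 8*x**3 + 4*x**2 and u'(x)^2 = 16*x**2 + 16*x + 4.
Integrate each monomial from 0 to 3 using ∫_0^3 c·x^n dx = c·3^(n+1)/(n+1):
  ∫_0^3 u(x)^2 dx = ∫_0^3 (4*x^4 + 8*x^3 + 4*x^2) dx. Term by term:
    ∫_0^3 4*x^4 dx = 972/5;  ∫_0^3 8*x^3 dx = 162;  ∫_0^3 4*x^2 dx = 36.
  Sum: 972/5 + 162 + 36 = 1962/5.
  ∫_0^3 u'(x)^2 dx = ∫_0^3 (16*x^2 + 16*x + 4) dx. Term by term:
    ∫_0^3 16*x^2 dx = 144;  ∫_0^3 16*x dx = 72;  ∫_0^3 4 dx = 12.
  Sum: 144 + 72 + 12 = 228.
Adding: ||u||_{H^1}^2 = 1962/5 + 228 = 3102/5.


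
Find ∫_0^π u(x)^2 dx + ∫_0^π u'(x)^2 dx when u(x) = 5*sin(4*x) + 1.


||u||_{H^1(0,π)}^2 = 427*π/2

u'(x) = 20*cos(4*x).
Expand u² and (u')² and integrate term by term on (0, π), using: for integers n ≥ 1, ∫_0^π sin²(nx) dx = ∫_0^π cos²(nx) dx = π/2; for n ≠ n', ∫_0^π sin(nx)sin(n'x) dx = ∫_0^π cos(nx)cos(n'x) dx = 0; and by product-to-sum, ∫_0^π sin(nx)cos(n'x) dx = ½∫_0^π [sin((n+n')x) + sin((n−n')x)] dx, which is 0 when n+n' is even and 2n/(n²−n'²) when n+n' is odd (it need not vanish on (0, π)). For the constant mode: ∫_0^π 1 dx = π, ∫_0^π cos(nx) dx = 0, ∫_0^π sin(nx) dx = (1−(−1)^n)/n.
  u² squared terms: (1)²·∫1 dx = 1·π = π;  (5)²·∫sin(4x)² dx = 25·π/2 = 25*π/2.
  u² cross terms: 2·(1)·(5)·∫1·sin(4x) dx = 10·(0) = 0.
  So ∫_0^π u² dx = π + 25*π/2 + 0 = 27*π/2.
  (u')² squared terms: (20)²·∫cos(4x)² dx = 400·π/2 = 200*π.
  So ∫_0^π (u')² dx = 200*π.
||u||_{H^1}^2 = (27*π/2) + (200*π) = 427*π/2.


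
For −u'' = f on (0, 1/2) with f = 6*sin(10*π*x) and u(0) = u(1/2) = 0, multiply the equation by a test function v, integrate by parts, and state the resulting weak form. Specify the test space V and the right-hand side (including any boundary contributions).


V = H^1_0(0, 1/2) (so v(0) = v(1/2) = 0); weak form: ∫_0^1/2 u'v' dx = ∫_0^1/2 (6*sin(10*π*x)) v dx for all v ∈ V.

Multiply both sides by a test function v and integrate from 0 to 1/2:
  ∫_0^1/2 −u''(x) v(x) dx = ∫_0^1/2 f(x) v(x) dx.
Integrate the LHS by parts once:
  ∫_0^1/2 −u'' v dx = −[u'(x) v(x)]_0^1/2 + ∫_0^1/2 u'(x) v'(x) dx.
Thus ∫_0^1/2 u'(x) v'(x) dx = ∫_0^1/2 f(x) v(x) dx + [u'(x) v(x)]_0^1/2.
Choose V so that boundary terms are either known or forced to vanish.
u is Dirichlet: u(0) = u(1/2) = 0. Let V = H^1_0(0, 1/2); then v(0) = v(1/2) = 0, and [u' v]_0^1/2 = 0.
Weak formulation: find u (satisfying any essential BC) such that ∫_0^1/2 u'(x) v'(x) dx = ∫_0^1/2 f v dx for all v ∈ V.
Substituting f(x) = 6*sin(10*π*x), the right-hand side is ∫_0^1/2 (6*sin(10*π*x)) v dx.


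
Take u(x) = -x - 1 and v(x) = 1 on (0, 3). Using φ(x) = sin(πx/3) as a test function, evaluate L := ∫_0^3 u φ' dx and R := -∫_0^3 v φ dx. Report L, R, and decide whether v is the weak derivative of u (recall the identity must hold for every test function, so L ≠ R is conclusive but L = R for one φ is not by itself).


LHS = 6/π, RHS = -6/π. No, v is not the weak derivative of u.

u(x) = -x - 1, classical derivative u'(x) = -1.
φ(x) = sin(πx/3), so φ'(x) = π*cos(π*x/3)/3.
Note φ(0) = φ(3) = 0, so the boundary term u·φ vanishes.
LHS = ∫_0^3 u(x) φ'(x) dx = ∫_0^3 (-π*x*cos(π*x/3)/3 - π*cos(π*x/3)/3) dx. Term by term:
  ∫_0^3 -π*cos(π*x/3)/3 dx = 0;  ∫_0^3 -π*x*cos(π*x/3)/3 dx = 6/π.
Sum: 0 + 6/π = 6/π.
So LHS = 6/π.
∫_0^3 v(x) φ(x) dx = ∫_0^3 (sin(π*x/3)) dx. Term by term:
  ∫_0^3 sin(π*x/3) dx = 6/π.
So RHS = -∫_0^3 v(x) φ(x) dx = -6/π.
LHS − RHS = 12/π ≠ 0, so the identity fails.
(For a valid weak derivative the identity must hold for EVERY test function, in particular this one. The failure shows v is NOT the weak derivative of u.)
Correct weak derivative would be u'(x) = -1.


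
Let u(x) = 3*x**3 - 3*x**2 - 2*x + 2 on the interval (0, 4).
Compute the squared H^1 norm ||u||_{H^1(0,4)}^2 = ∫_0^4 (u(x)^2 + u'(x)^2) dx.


||u||_{H^1}^2 = 2033312/105

The H^1 norm (squared) on an interval (0, L) is
  ||u||_{H^1}^2 = ∫_0^L u(x)^2 dx + ∫_0^L u'(x)^2 dx.
Compute u'(x) = 9*x**2 - 6*x - 2.
Then u(x)^2 = 9*x**6 - 18*x**5 - 3*x**4 + 24*x**3 - 8*x**2 - 8*x + 4 and u'(x)^2 = 81*x**4 - 108*x**3 + 24*x + 4.
Integrate each monomial from 0 to 4 using ∫_0^4 c·x^n dx = c·4^(n+1)/(n+1):
  ∫_0^4 u(x)^2 dx = ∫_0^4 (9*x^6 - 18*x^5 - 3*x^4 + 24*x^3 - 8*x^2 - 8*x + 4) dx. Term by term:
    ∫_0^4 9*x^6 dx = 147456/7;  ∫_0^4 -18*x^5 dx = -12288;  ∫_0^4 -3*x^4 dx = -3072/5;
    ∫_0^4 24*x^3 dx = 1536;  ∫_0^4 -8*x^2 dx = -512/3;  ∫_0^4 -8*x dx = -64;
    ∫_0^4 4 dx = 16.
  Sum: 147456/7 − 12288 − 3072/5 + 1536 − 512/3 − 64 + 16 = 995408/105.
  ∫_0^4 u'(x)^2 dx = ∫_0^4 (81*x^4 - 108*x^3 + 24*x + 4) dx. Term by term:
    ∫_0^4 81*x^4 dx = 82944/5;  ∫_0^4 -108*x^3 dx = -6912;  ∫_0^4 24*x dx = 192;
    ∫_0^4 4 dx = 16.
  Sum: 82944/5 − 6912 + 192 + 16 = 49424/5.
Adding: ||u||_{H^1}^2 = 995408/105 + 49424/5 = 2033312/105.


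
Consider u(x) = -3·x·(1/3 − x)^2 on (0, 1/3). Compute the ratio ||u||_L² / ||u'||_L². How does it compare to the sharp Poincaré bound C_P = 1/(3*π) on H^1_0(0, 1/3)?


||u||_L² / ||u'||_L² = sqrt(14)/42 < C_P = 1/(3*π).

u(x) = -3·x·(1/3 − x)^2, so u'(x) = (1 - 9*x)*(x - 1/3).
u(x) = -3·x·(1/3 − x)^2 vanishes at x = 0 and x = 1/3, so u ∈ H^1_0(0, 1/3). Differentiate via the product rule and integrate the resulting polynomials term by term.
  ∫_0^1/3 u² dx = ∫_0^1/3 (9*x^6 - 12*x^5 + 6*x^4 - 4*x^3/3 + x^2/9) dx. Term by term:
    ∫_0^1/3 9*x^6 dx = 1/1701;  ∫_0^1/3 -12*x^5 dx = -2/729;  ∫_0^1/3 6*x^4 dx = 2/405;
    ∫_0^1/3 -4*x^3/3 dx = -1/243;  ∫_0^1/3 x^2/9 dx = 1/729.
  Sum: 1/1701 − 2/729 + 2/405 − 1/243 + 1/729 = 1/25515.
  ∫_0^1/3 (u')² dx = ∫_0^1/3 (81*x^4 - 72*x^3 + 22*x^2 - 8*x/3 + 1/9) dx. Term by term:
    ∫_0^1/3 81*x^4 dx = 1/15;  ∫_0^1/3 -72*x^3 dx = -2/9;  ∫_0^1/3 22*x^2 dx = 22/81;
    ∫_0^1/3 -8*x/3 dx = -4/27;  ∫_0^1/3 1/9 dx = 1/27.
  Sum: 1/15 − 2/9 + 22/81 − 4/27 + 1/27 = 2/405.
∫_0^1/3 u² dx = 1/25515, so ||u||_L² = sqrt(35)/945.
∫_0^1/3 (u')² dx = 2/405, so ||u'||_L² = sqrt(10)/45.
Ratio ||u||_L² / ||u'||_L² = sqrt(14)/42.
Sharp Poincaré constant on H^1_0(0, 1/3) is C_P = L/π = 1/(3*π), achieved by sin(3*π·x).
A polynomial bump cannot attain the sharp Poincaré constant (only the first sine eigenfunction does), so the ratio is strictly less than C_P, consistent with ||u||_L² ≤ C_P ||u'||_L².


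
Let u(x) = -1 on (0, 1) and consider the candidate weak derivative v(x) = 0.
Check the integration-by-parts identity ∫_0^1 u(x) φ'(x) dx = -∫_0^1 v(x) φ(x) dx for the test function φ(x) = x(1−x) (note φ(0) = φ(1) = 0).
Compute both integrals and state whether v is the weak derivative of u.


LHS = 0, RHS = 0. Yes, v = u' weakly.

u(x) = -1, classical derivative u'(x) = 0.
φ(x) = x(1−x), so φ'(x) = 1 - 2*x.
Note φ(0) = φ(1) = 0, so the boundary term u·φ vanishes.
LHS = ∫_0^1 u(x) φ'(x) dx = ∫_0^1 (2*x - 1) dx. Term by term:
  ∫_0^1 2*x dx = 1;  ∫_0^1 -1 dx = -1.
Sum: 1 − 1 = 0.
So LHS = 0.
∫_0^1 v(x) φ(x) dx = ∫_0^1 (0) dx. Term by term:
  ∫_0^1 0 dx = 0.
So RHS = -∫_0^1 v(x) φ(x) dx = 0.
LHS = RHS, so the identity holds for this test φ.
Moreover u is smooth here and v(x) = u'(x) = 0 pointwise, so the identity holds for every test function. Hence v is the weak derivative of u.


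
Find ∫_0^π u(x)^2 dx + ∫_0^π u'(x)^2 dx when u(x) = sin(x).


||u||_{H^1(0,π)}^2 = π

u'(x) = cos(x).
Expand u² and (u')² and integrate term by term on (0, π), using: for integers n ≥ 1, ∫_0^π sin²(nx) dx = ∫_0^π cos²(nx) dx = π/2; for n ≠ n', ∫_0^π sin(nx)sin(n'x) dx = ∫_0^π cos(nx)cos(n'x) dx = 0; and by product-to-sum, ∫_0^π sin(nx)cos(n'x) dx = ½∫_0^π [sin((n+n')x) + sin((n−n')x)] dx, which is 0 when n+n' is even and 2n/(n²−n'²) when n+n' is odd (it need not vanish on (0, π)).
  u² squared terms: (1)²·∫sin(x)² dx = 1·π/2 = π/2.
  So ∫_0^π u² dx = π/2.
  (u')² squared terms: (1)²·∫cos(x)² dx = 1·π/2 = π/2.
  So ∫_0^π (u')² dx = π/2.
||u||_{H^1}^2 = (π/2) + (π/2) = π.


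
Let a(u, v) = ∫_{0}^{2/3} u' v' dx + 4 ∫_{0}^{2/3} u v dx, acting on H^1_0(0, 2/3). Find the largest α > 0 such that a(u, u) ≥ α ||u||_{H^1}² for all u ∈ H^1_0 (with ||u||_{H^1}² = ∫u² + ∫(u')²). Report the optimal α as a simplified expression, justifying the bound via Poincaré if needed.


α = 1

Coercivity of a(·,·) on H^1_0(0, 2/3) means a(u, u) ≥ α ||u||_{H^1}² for every u ∈ H^1_0.
The interval has length L = 2/3, and Poincaré/coercivity depend only on L. Here a(u, u) = ∫(u')² + (4)·∫u².
Here c = 4 ≥ 1, so a(u,u) = ∫(u')² + c∫u² ≥ ∫(u')² + ∫u² = ||u||_{H^1}², i.e. α = 1 works. No larger α is possible: a(u,u) ≥ α||u||_{H^1}² means (1−α)∫(u')² ≥ (α−c)∫u², and for the modes u_n = sin(nπ(x−x₀)/L) (x₀ the left endpoint) one has ∫u_n²/∫(u_n')² = (L/(nπ))² → 0, so a(u_n,u_n)/||u_n||_{H^1}² → 1. Hence the optimal constant is α = 1.
Therefore α = 1.


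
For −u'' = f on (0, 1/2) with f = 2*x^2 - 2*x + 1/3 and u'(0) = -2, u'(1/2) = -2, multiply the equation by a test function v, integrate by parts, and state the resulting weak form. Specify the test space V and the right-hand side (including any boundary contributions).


V = H^1(0, 1/2) (v unrestricted at boundary; u is determined up to an additive constant); weak form: ∫_0^1/2 u'v' dx = ∫_0^1/2 (2*x^2 - 2*x + 1/3) v dx − 2·v(1/2) + 2·v(0) for all v ∈ V.

Multiply both sides by a test function v and integrate from 0 to 1/2:
  ∫_0^1/2 −u''(x) v(x) dx = ∫_0^1/2 f(x) v(x) dx.
Integrate the LHS by parts once:
  ∫_0^1/2 −u'' v dx = −[u'(x) v(x)]_0^1/2 + ∫_0^1/2 u'(x) v'(x) dx.
Thus ∫_0^1/2 u'(x) v'(x) dx = ∫_0^1/2 f(x) v(x) dx + [u'(x) v(x)]_0^1/2.
Choose V so that boundary terms are either known or forced to vanish.
u has inhomogeneous Neumann u'(0) = -2, u'(1/2) = -2. [u' v]_0^1/2 = (-2)·v(1/2) − (-2)·v(0) = − 2·v(1/2) + 2·v(0). Take V = H^1(0, 1/2); boundary term becomes part of RHS.
Weak formulation: find u (satisfying any essential BC) such that ∫_0^1/2 u'(x) v'(x) dx = ∫_0^1/2 f v dx − 2·v(1/2) + 2·v(0) for all v ∈ V (Neumann data are natural BCs: they enter the RHS as boundary terms).
Substituting f(x) = 2*x^2 - 2*x + 1/3, the right-hand side is ∫_0^1/2 (2*x^2 - 2*x + 1/3) v dx − 2·v(1/2) + 2·v(0).
Compatibility check (pure Neumann): taking v ≡ 1 ∈ V gives 0 = ∫_0^1/2 f dx + (-2) − (-2), i.e. ∫_0^1/2 f dx must equal u'(0) − u'(1/2) = 0. Indeed ∫_0^1/2 (2*x^2 - 2*x + 1/3) dx = 0, so the data are compatible. The solution is then unique only up to an additive constant (fix it e.g. by requiring ∫_0^1/2 u dx = 0).


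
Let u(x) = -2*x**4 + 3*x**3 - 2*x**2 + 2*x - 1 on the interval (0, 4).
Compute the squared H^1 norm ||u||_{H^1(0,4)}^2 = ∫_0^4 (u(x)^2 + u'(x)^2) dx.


||u||_{H^1}^2 = 7762444/63

The H^1 norm (squared) on an interval (0, L) is
  ||u||_{H^1}^2 = ∫_0^L u(x)^2 dx + ∫_0^L u'(x)^2 dx.
Compute u'(x) = -8*x**3 + 9*x**2 - 4*x + 2.
Then u(x)^2 = 4*x**8 - 12*x**7 + 17*x**6 - 20*x**5 + 20*x**4 - 14*x**3 + 8*x**2 - 4*x + 1 and u'(x)^2 = 64*x**6 - 144*x**5 + 145*x**4 - 104*x**3 + 52*x**2 - 16*x + 4.
Integrate each monomial from 0 to 4 using ∫_0^4 c·x^n dx = c·4^(n+1)/(n+1):
  ∫_0^4 u(x)^2 dx = ∫_0^4 (4*x^8 - 12*x^7 + 17*x^6 - 20*x^5 + 20*x^4 - 14*x^3 + 8*x^2 - 4*x + 1) dx. Term by term:
    ∫_0^4 4*x^8 dx = 1048576/9;  ∫_0^4 -12*x^7 dx = -98304;  ∫_0^4 17*x^6 dx = 278528/7;
    ∫_0^4 -20*x^5 dx = -40960/3;  ∫_0^4 20*x^4 dx = 4096;  ∫_0^4 -14*x^3 dx = -896;
    ∫_0^4 8*x^2 dx = 512/3;  ∫_0^4 -4*x dx = -32;  ∫_0^4 1 dx = 4.
  Sum: 1048576/9 − 98304 + 278528/7 − 40960/3 + 4096 − 896 + 512/3 − 32 + 4 = 3004060/63.
  ∫_0^4 u'(x)^2 dx = ∫_0^4 (64*x^6 - 144*x^5 + 145*x^4 - 104*x^3 + 52*x^2 - 16*x + 4) dx. Term by term:
    ∫_0^4 64*x^6 dx = 1048576/7;  ∫_0^4 -144*x^5 dx = -98304;  ∫_0^4 145*x^4 dx = 29696;
    ∫_0^4 -104*x^3 dx = -6656;  ∫_0^4 52*x^2 dx = 3328/3;  ∫_0^4 -16*x dx = -128;
    ∫_0^4 4 dx = 16.
  Sum: 1048576/7 − 98304 + 29696 − 6656 + 3328/3 − 128 + 16 = 1586128/21.
Adding: ||u||_{H^1}^2 = 3004060/63 + 1586128/21 = 7762444/63.


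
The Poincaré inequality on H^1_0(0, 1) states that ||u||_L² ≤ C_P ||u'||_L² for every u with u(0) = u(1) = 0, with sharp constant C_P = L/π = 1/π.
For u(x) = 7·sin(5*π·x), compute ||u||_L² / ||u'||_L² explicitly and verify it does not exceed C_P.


||u||_L² / ||u'||_L² = 1/(5*π) < C_P = 1/π.

u(x) = 7·sin(5*π·x), so u'(x) = 35*π*cos(5*π*x).
Writing u(x) = A·sin(kπx/L) with A = 7 and k = 5, use ∫_0^L sin²(kπx/L) dx = L/2 and ∫_0^L cos²(kπx/L) dx = L/2.
u² = 49·sin²(5*π·x) and (u')² = 1225*π^2·cos²(5*π·x), and each of sin², cos² integrates to L/2 = 1/2 over (0, 1).
∫_0^1 u² dx = 49/2, so ||u||_L² = 7*sqrt(2)/2.
∫_0^1 (u')² dx = 1225*π^2/2, so ||u'||_L² = 35*sqrt(2)*π/2.
Ratio ||u||_L² / ||u'||_L² = 1/(5*π).
Sharp Poincaré constant on H^1_0(0, 1) is C_P = L/π = 1/π, achieved by sin(π·x).
This is the k = 5 harmonic; the ratio L/(kπ) is strictly less than C_P = L/π, consistent with the sharp inequality ||u||_L² ≤ C_P ||u'||_L².


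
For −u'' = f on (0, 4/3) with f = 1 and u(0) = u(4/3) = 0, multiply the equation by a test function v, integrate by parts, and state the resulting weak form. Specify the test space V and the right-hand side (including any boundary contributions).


V = H^1_0(0, 4/3) (so v(0) = v(4/3) = 0); weak form: ∫_0^4/3 u'v' dx = ∫_0^4/3 (1) v dx for all v ∈ V.

Multiply both sides by a test function v and integrate from 0 to 4/3:
  ∫_0^4/3 −u''(x) v(x) dx = ∫_0^4/3 f(x) v(x) dx.
Integrate the LHS by parts once:
  ∫_0^4/3 −u'' v dx = −[u'(x) v(x)]_0^4/3 + ∫_0^4/3 u'(x) v'(x) dx.
Thus ∫_0^4/3 u'(x) v'(x) dx = ∫_0^4/3 f(x) v(x) dx + [u'(x) v(x)]_0^4/3.
Choose V so that boundary terms are either known or forced to vanish.
u is Dirichlet: u(0) = u(4/3) = 0. Let V = H^1_0(0, 4/3); then v(0) = v(4/3) = 0, and [u' v]_0^4/3 = 0.
Weak formulation: find u (satisfying any essential BC) such that ∫_0^4/3 u'(x) v'(x) dx = ∫_0^4/3 f v dx for all v ∈ V.
Substituting f(x) = 1, the right-hand side is ∫_0^4/3 (1) v dx.


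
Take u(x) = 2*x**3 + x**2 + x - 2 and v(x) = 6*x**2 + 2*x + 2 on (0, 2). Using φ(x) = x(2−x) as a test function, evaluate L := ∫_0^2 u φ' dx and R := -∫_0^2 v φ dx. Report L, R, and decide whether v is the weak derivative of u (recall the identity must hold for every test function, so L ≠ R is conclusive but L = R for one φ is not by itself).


LHS = -68/5, RHS = -224/15. No, v is not the weak derivative of u.

u(x) = 2*x**3 + x**2 + x - 2, classical derivative u'(x) = 6*x**2 + 2*x + 1.
φ(x) = x(2−x), so φ'(x) = 2 - 2*x.
Note φ(0) = φ(2) = 0, so the boundary term u·φ vanishes.
LHS = ∫_0^2 u(x) φ'(x) dx = ∫_0^2 (-4*x^4 + 2*x^3 + 6*x - 4) dx. Term by term:
  ∫_0^2 -4*x^4 dx = -128/5;  ∫_0^2 2*x^3 dx = 8;  ∫_0^2 6*x dx = 12;
  ∫_0^2 -4 dx = -8.
Sum: -128/5 + 8 + 12 − 8 = -68/5.
So LHS = -68/5.
∫_0^2 v(x) φ(x) dx = ∫_0^2 (-6*x^4 + 10*x^3 + 2*x^2 + 4*x) dx. Term by term:
  ∫_0^2 -6*x^4 dx = -192/5;  ∫_0^2 10*x^3 dx = 40;  ∫_0^2 2*x^2 dx = 16/3;
  ∫_0^2 4*x dx = 8.
Sum: -192/5 + 40 + 16/3 + 8 = 224/15.
So RHS = -∫_0^2 v(x) φ(x) dx = -224/15.
LHS − RHS = 4/3 ≠ 0, so the identity fails.
(For a valid weak derivative the identity must hold for EVERY test function, in particular this one. The failure shows v is NOT the weak derivative of u.)
Correct weak derivative would be u'(x) = 6*x**2 + 2*x + 1.


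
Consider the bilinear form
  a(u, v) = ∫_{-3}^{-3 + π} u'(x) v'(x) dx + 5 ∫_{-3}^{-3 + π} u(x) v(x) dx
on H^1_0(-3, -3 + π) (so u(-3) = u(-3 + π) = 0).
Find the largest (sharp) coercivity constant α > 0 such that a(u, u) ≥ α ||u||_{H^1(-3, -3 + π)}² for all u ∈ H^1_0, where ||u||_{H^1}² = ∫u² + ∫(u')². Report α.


α = 1

Coercivity of a(·,·) on H^1_0(-3, -3 + π) means a(u, u) ≥ α ||u||_{H^1}² for every u ∈ H^1_0.
The interval has length L = π, and Poincaré/coercivity depend only on L. Here a(u, u) = ∫(u')² + (5)·∫u².
Here c = 5 ≥ 1, so a(u,u) = ∫(u')² + c∫u² ≥ ∫(u')² + ∫u² = ||u||_{H^1}², i.e. α = 1 works. No larger α is possible: a(u,u) ≥ α||u||_{H^1}² means (1−α)∫(u')² ≥ (α−c)∫u², and for the modes u_n = sin(nπ(x−x₀)/L) (x₀ the left endpoint) one has ∫u_n²/∫(u_n')² = (L/(nπ))² → 0, so a(u_n,u_n)/||u_n||_{H^1}² → 1. Hence the optimal constant is α = 1.
Therefore α = 1.


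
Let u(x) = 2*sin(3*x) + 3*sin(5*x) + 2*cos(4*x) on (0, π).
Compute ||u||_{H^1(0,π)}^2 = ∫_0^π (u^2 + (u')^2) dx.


||u||_{H^1(0,π)}^2 = 2312/21 + 171*π

u'(x) = -8*sin(4*x) + 6*cos(3*x) + 15*cos(5*x).
Expand u² and (u')² and integrate term by term on (0, π), using: for integers n ≥ 1, ∫_0^π sin²(nx) dx = ∫_0^π cos²(nx) dx = π/2; for n ≠ n', ∫_0^π sin(nx)sin(n'x) dx = ∫_0^π cos(nx)cos(n'x) dx = 0; and by product-to-sum, ∫_0^π sin(nx)cos(n'x) dx = ½∫_0^π [sin((n+n')x) + sin((n−n')x)] dx, which is 0 when n+n' is even and 2n/(n²−n'²) when n+n' is odd (it need not vanish on (0, π)).
  u² squared terms: (2)²·∫cos(4x)² dx = 4·π/2 = 2*π;  (2)²·∫sin(3x)² dx = 4·π/2 = 2*π;  (3)²·∫sin(5x)² dx = 9·π/2 = 9*π/2.
  u² cross terms: 2·(2)·(2)·∫cos(4x)·sin(3x) dx = 8·(-6/7) = -48/7;  2·(2)·(3)·∫cos(4x)·sin(5x) dx = 12·(10/9) = 40/3;  2·(2)·(3)·∫sin(3x)·sin(5x) dx = 12·(0) = 0.
  So ∫_0^π u² dx = 2*π + 2*π + 9*π/2 − 48/7 + 40/3 + 0 = 136/21 + 17*π/2.
  (u')² squared terms: (-8)²·∫sin(4x)² dx = 64·π/2 = 32*π;  (6)²·∫cos(3x)² dx = 36·π/2 = 18*π;  (15)²·∫cos(5x)² dx = 225·π/2 = 225*π/2.
  (u')² cross terms: 2·(-8)·(6)·∫sin(4x)·cos(3x) dx = -96·(8/7) = -768/7;  2·(-8)·(15)·∫sin(4x)·cos(5x) dx = -240·(-8/9) = 640/3;  2·(6)·(15)·∫cos(3x)·cos(5x) dx = 180·(0) = 0.
  So ∫_0^π (u')² dx = 32*π + 18*π + 225*π/2 − 768/7 + 640/3 + 0 = 2176/21 + 325*π/2.
||u||_{H^1}^2 = (136/21 + 17*π/2) + (2176/21 + 325*π/2) = 2312/21 + 171*π.


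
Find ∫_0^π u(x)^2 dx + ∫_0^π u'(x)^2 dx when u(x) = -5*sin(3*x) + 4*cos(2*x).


||u||_{H^1(0,π)}^2 = -240 + 165*π

u'(x) = -8*sin(2*x) - 15*cos(3*x).
Expand u² and (u')² and integrate term by term on (0, π), using: for integers n ≥ 1, ∫_0^π sin²(nx) dx = ∫_0^π cos²(nx) dx = π/2; for n ≠ n', ∫_0^π sin(nx)sin(n'x) dx = ∫_0^π cos(nx)cos(n'x) dx = 0; and by product-to-sum, ∫_0^π sin(nx)cos(n'x) dx = ½∫_0^π [sin((n+n')x) + sin((n−n')x)] dx, which is 0 when n+n' is even and 2n/(n²−n'²) when n+n' is odd (it need not vanish on (0, π)).
  u² squared terms: (-5)²·∫sin(3x)² dx = 25·π/2 = 25*π/2;  (4)²·∫cos(2x)² dx = 16·π/2 = 8*π.
  u² cross terms: 2·(-5)·(4)·∫sin(3x)·cos(2x) dx = -40·(6/5) = -48.
  So ∫_0^π u² dx = 25*π/2 + 8*π − 48 = -48 + 41*π/2.
  (u')² squared terms: (-15)²·∫cos(3x)² dx = 225·π/2 = 225*π/2;  (-8)²·∫sin(2x)² dx = 64·π/2 = 32*π.
  (u')² cross terms: 2·(-15)·(-8)·∫cos(3x)·sin(2x) dx = 240·(-4/5) = -192.
  So ∫_0^π (u')² dx = 225*π/2 + 32*π − 192 = -192 + 289*π/2.
||u||_{H^1}^2 = (-48 + 41*π/2) + (-192 + 289*π/2) = -240 + 165*π.


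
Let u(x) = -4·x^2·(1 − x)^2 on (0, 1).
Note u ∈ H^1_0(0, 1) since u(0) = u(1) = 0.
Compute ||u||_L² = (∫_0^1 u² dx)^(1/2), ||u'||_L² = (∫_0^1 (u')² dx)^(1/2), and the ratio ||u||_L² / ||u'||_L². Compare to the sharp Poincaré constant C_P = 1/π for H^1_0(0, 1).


||u||_L² / ||u'||_L² = sqrt(3)/6 < C_P = 1/π.

u(x) = -4·x^2·(1 − x)^2, so u'(x) = 8*x*(x*(1 - x) - (x - 1)^2).
u(x) = -4·x^2·(1 − x)^2 vanishes at x = 0 and x = 1, so u ∈ H^1_0(0, 1). Differentiate via the product rule and integrate the resulting polynomials term by term.
  ∫_0^1 u² dx = ∫_0^1 (16*x^8 - 64*x^7 + 96*x^6 - 64*x^5 + 16*x^4) dx. Term by term:
    ∫_0^1 16*x^8 dx = 16/9;  ∫_0^1 -64*x^7 dx = -8;  ∫_0^1 96*x^6 dx = 96/7;
    ∫_0^1 -64*x^5 dx = -32/3;  ∫_0^1 16*x^4 dx = 16/5.
  Sum: 16/9 − 8 + 96/7 − 32/3 + 16/5 = 8/315.
  ∫_0^1 (u')² dx = ∫_0^1 (256*x^6 - 768*x^5 + 832*x^4 - 384*x^3 + 64*x^2) dx. Term by term:
    ∫_0^1 256*x^6 dx = 256/7;  ∫_0^1 -768*x^5 dx = -128;  ∫_0^1 832*x^4 dx = 832/5;
    ∫_0^1 -384*x^3 dx = -96;  ∫_0^1 64*x^2 dx = 64/3.
  Sum: 256/7 − 128 + 832/5 − 96 + 64/3 = 32/105.
∫_0^1 u² dx = 8/315, so ||u||_L² = 2*sqrt(70)/105.
∫_0^1 (u')² dx = 32/105, so ||u'||_L² = 4*sqrt(210)/105.
Ratio ||u||_L² / ||u'||_L² = sqrt(3)/6.
Sharp Poincaré constant on H^1_0(0, 1) is C_P = L/π = 1/π, achieved by sin(π·x).
A polynomial bump cannot attain the sharp Poincaré constant (only the first sine eigenfunction does), so the ratio is strictly less than C_P, consistent with ||u||_L² ≤ C_P ||u'||_L².


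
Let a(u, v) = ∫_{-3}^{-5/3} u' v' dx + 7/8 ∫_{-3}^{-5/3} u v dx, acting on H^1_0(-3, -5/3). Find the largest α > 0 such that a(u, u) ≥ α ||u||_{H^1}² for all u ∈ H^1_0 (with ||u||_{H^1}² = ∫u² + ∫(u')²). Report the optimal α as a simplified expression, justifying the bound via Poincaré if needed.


α = (14 + 9*π^2)/(16 + 9*π^2)

Coercivity of a(·,·) on H^1_0(-3, -5/3) means a(u, u) ≥ α ||u||_{H^1}² for every u ∈ H^1_0.
The interval has length L = 4/3, and Poincaré/coercivity depend only on L. Here a(u, u) = ∫(u')² + (7/8)·∫u².
Here 0 < c = 7/8 < 1. The condition a(u,u) ≥ α||u||_{H^1}² reads (1−α)∫(u')² ≥ (α−c)∫u². Any admissible α is ≤ 1 (rapidly oscillating u have ∫u²/∫(u')² → 0), and α = 1 would force 0 ≥ (1−c)∫u², impossible since c < 1; so 1−α > 0. By the sharp Poincaré inequality on H^1_0 of an interval of length L, ∫(u')² ≥ (π/L)²∫u² with equality for the first sine mode sin(π(x−x₀)/L) (x₀ the left endpoint), so the inequality holds for all u iff (1−α)(π/L)² ≥ α − c, i.e. α ≤ ((π/L)² + c)/((π/L)² + 1) = (1 + c(L/π)²)/(1 + (L/π)²). With (π/L)² = 9*π^2/16 and c = 7/8, the largest admissible constant is α = ((π/L)² + c)/((π/L)² + 1).
Simplifying, α = (14 + 9*π^2)/(16 + 9*π^2).


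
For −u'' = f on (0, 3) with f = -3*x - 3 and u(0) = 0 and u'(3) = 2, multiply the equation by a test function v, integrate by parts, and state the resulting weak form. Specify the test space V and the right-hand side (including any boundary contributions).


V = {v ∈ H^1(0, 3) : v(0) = 0} (test functions vanish at x = 0 where u is specified); weak form: ∫_0^3 u'v' dx = ∫_0^3 (-3*x - 3) v dx + 2·v(3) for all v ∈ V.

Multiply both sides by a test function v and integrate from 0 to 3:
  ∫_0^3 −u''(x) v(x) dx = ∫_0^3 f(x) v(x) dx.
Integrate the LHS by parts once:
  ∫_0^3 −u'' v dx = −[u'(x) v(x)]_0^3 + ∫_0^3 u'(x) v'(x) dx.
Thus ∫_0^3 u'(x) v'(x) dx = ∫_0^3 f(x) v(x) dx + [u'(x) v(x)]_0^3.
Choose V so that boundary terms are either known or forced to vanish.
Mixed BC: u(0) = 0 (Dirichlet) and u'(3) = 2 (Neumann). Define V = {v ∈ H^1(0, 3) : v(0) = 0}. Then [u' v]_0^3 = u'(3)·v(3) − u'(0)·0 = 2·v(3).
Weak formulation: find u (satisfying any essential BC) such that ∫_0^3 u'(x) v'(x) dx = ∫_0^3 f v dx + 2·v(3) for all v ∈ V (Dirichlet at 0 absorbed into V; Neumann datum at x = 3 contributes the boundary term).
Substituting f(x) = -3*x - 3, the right-hand side is ∫_0^3 (-3*x - 3) v dx + 2·v(3).


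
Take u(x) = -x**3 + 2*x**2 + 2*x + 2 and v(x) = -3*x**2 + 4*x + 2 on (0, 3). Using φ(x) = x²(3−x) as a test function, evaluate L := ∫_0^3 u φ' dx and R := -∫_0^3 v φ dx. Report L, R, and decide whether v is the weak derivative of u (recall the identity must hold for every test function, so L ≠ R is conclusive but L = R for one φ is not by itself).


LHS = 54/5, RHS = 54/5. Yes, v = u' weakly.

u(x) = -x**3 + 2*x**2 + 2*x + 2, classical derivative u'(x) = -3*x**2 + 4*x + 2.
φ(x) = x²(3−x), so φ'(x) = 3*x*(2 - x).
Note φ(0) = φ(3) = 0, so the boundary term u·φ vanishes.
LHS = ∫_0^3 u(x) φ'(x) dx = ∫_0^3 (3*x^5 - 12*x^4 + 6*x^3 + 6*x^2 + 12*x) dx. Term by term:
  ∫_0^3 3*x^5 dx = 729/2;  ∫_0^3 -12*x^4 dx = -2916/5;  ∫_0^3 6*x^3 dx = 243/2;
  ∫_0^3 6*x^2 dx = 54;  ∫_0^3 12*x dx = 54.
Sum: 729/2 − 2916/5 + 243/2 + 54 + 54 = 54/5.
So LHS = 54/5.
∫_0^3 v(x) φ(x) dx = ∫_0^3 (3*x^5 - 13*x^4 + 10*x^3 + 6*x^2) dx. Term by term:
  ∫_0^3 3*x^5 dx = 729/2;  ∫_0^3 -13*x^4 dx = -3159/5;  ∫_0^3 10*x^3 dx = 405/2;
  ∫_0^3 6*x^2 dx = 54.
Sum: 729/2 − 3159/5 + 405/2 + 54 = -54/5.
So RHS = -∫_0^3 v(x) φ(x) dx = 54/5.
LHS = RHS, so the identity holds for this test φ.
Moreover u is smooth here and v(x) = u'(x) = -3*x**2 + 4*x + 2 pointwise, so the identity holds for every test function. Hence v is the weak derivative of u.


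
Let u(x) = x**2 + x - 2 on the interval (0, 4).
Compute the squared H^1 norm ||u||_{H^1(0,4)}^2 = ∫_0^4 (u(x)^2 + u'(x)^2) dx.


||u||_{H^1}^2 = 5612/15

The H^1 norm (squared) on an interval (0, L) is
  ||u||_{H^1}^2 = ∫_0^L u(x)^2 dx + ∫_0^L u'(x)^2 dx.
Compute u'(x) = 2*x + 1.
Then u(x)^2 = x**4 + 2*x**3 - 3*x**2 - 4*x + 4 and u'(x)^2 = 4*x**2 + 4*x + 1.
Integrate each monomial from 0 to 4 using ∫_0^4 c·x^n dx = c·4^(n+1)/(n+1):
  ∫_0^4 u(x)^2 dx = ∫_0^4 (x^4 + 2*x^3 - 3*x^2 - 4*x + 4) dx. Term by term:
    ∫_0^4 x^4 dx = 1024/5;  ∫_0^4 2*x^3 dx = 128;  ∫_0^4 -3*x^2 dx = -64;
    ∫_0^4 -4*x dx = -32;  ∫_0^4 4 dx = 16.
  Sum: 1024/5 + 128 − 64 − 32 + 16 = 1264/5.
  ∫_0^4 u'(x)^2 dx = ∫_0^4 (4*x^2 + 4*x + 1) dx. Term by term:
    ∫_0^4 4*x^2 dx = 256/3;  ∫_0^4 4*x dx = 32;  ∫_0^4 1 dx = 4.
  Sum: 256/3 + 32 + 4 = 364/3.
Adding: ||u||_{H^1}^2 = 1264/5 + 364/3 = 5612/15.


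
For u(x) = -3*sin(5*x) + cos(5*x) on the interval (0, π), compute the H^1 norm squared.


||u||_{H^1(0,π)}^2 = 130*π

u'(x) = -5*sin(5*x) - 15*cos(5*x).
Expand u² and (u')² and integrate term by term on (0, π), using: for integers n ≥ 1, ∫_0^π sin²(nx) dx = ∫_0^π cos²(nx) dx = π/2; for n ≠ n', ∫_0^π sin(nx)sin(n'x) dx = ∫_0^π cos(nx)cos(n'x) dx = 0; and by product-to-sum, ∫_0^π sin(nx)cos(n'x) dx = ½∫_0^π [sin((n+n')x) + sin((n−n')x)] dx, which is 0 when n+n' is even and 2n/(n²−n'²) when n+n' is odd (it need not vanish on (0, π)).
  u² squared terms: (-3)²·∫sin(5x)² dx = 9·π/2 = 9*π/2;  (1)²·∫cos(5x)² dx = 1·π/2 = π/2.
  u² cross terms: 2·(-3)·(1)·∫sin(5x)·cos(5x) dx = -6·(0) = 0.
  So ∫_0^π u² dx = 9*π/2 + π/2 + 0 = 5*π.
  (u')² squared terms: (-15)²·∫cos(5x)² dx = 225·π/2 = 225*π/2;  (-5)²·∫sin(5x)² dx = 25·π/2 = 25*π/2.
  (u')² cross terms: 2·(-15)·(-5)·∫cos(5x)·sin(5x) dx = 150·(0) = 0.
  So ∫_0^π (u')² dx = 225*π/2 + 25*π/2 + 0 = 125*π.
||u||_{H^1}^2 = (5*π) + (125*π) = 130*π.


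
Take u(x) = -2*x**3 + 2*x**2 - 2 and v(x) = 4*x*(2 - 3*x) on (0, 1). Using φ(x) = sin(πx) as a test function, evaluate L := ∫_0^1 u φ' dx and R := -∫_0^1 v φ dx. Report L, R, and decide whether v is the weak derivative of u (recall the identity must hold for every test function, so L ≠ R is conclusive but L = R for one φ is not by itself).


LHS = -24/π^3 + 2/π, RHS = -48/π^3 + 4/π. No, v is not the weak derivative of u.

u(x) = -2*x**3 + 2*x**2 - 2, classical derivative u'(x) = -6*x**2 + 4*x.
φ(x) = sin(πx), so φ'(x) = π*cos(π*x).
Note φ(0) = φ(1) = 0, so the boundary term u·φ vanishes.
LHS = ∫_0^1 u(x) φ'(x) dx = ∫_0^1 (-2*π*x^3*cos(π*x) + 2*π*x^2*cos(π*x) - 2*π*cos(π*x)) dx. Term by term:
  ∫_0^1 -2*π*cos(π*x) dx = 0;  ∫_0^1 -2*π*x^3*cos(π*x) dx = -24/π^3 + 6/π;  ∫_0^1 2*π*x^2*cos(π*x) dx = -4/π.
Sum: 0 + -24/π^3 + 6/π − 4/π = -24/π^3 + 2/π.
So LHS = -24/π^3 + 2/π.
∫_0^1 v(x) φ(x) dx = ∫_0^1 (-12*x^2*sin(π*x) + 8*x*sin(π*x)) dx. Term by term:
  ∫_0^1 -12*x^2*sin(π*x) dx = -12/π + 48/π^3;  ∫_0^1 8*x*sin(π*x) dx = 8/π.
Sum: -12/π + 48/π^3 + 8/π = -4/π + 48/π^3.
So RHS = -∫_0^1 v(x) φ(x) dx = -48/π^3 + 4/π.
LHS − RHS = -2/π + 24/π^3 ≠ 0, so the identity fails.
(For a valid weak derivative the identity must hold for EVERY test function, in particular this one. The failure shows v is NOT the weak derivative of u.)
Correct weak derivative would be u'(x) = -6*x**2 + 4*x.


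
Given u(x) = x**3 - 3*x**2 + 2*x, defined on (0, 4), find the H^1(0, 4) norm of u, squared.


||u||_{H^1}^2 = 64208/105

The H^1 norm (squared) on an interval (0, L) is
  ||u||_{H^1}^2 = ∫_0^L u(x)^2 dx + ∫_0^L u'(x)^2 dx.
Compute u'(x) = 3*x**2 - 6*x + 2.
Then u(x)^2 = x**6 - 6*x**5 + 13*x**4 - 12*x**3 + 4*x**2 and u'(x)^2 = 9*x**4 - 36*x**3 + 48*x**2 - 24*x + 4.
Integrate each monomial from 0 to 4 using ∫_0^4 c·x^n dx = c·4^(n+1)/(n+1):
  ∫_0^4 u(x)^2 dx = ∫_0^4 (x^6 - 6*x^5 + 13*x^4 - 12*x^3 + 4*x^2) dx. Term by term:
    ∫_0^4 x^6 dx = 16384/7;  ∫_0^4 -6*x^5 dx = -4096;  ∫_0^4 13*x^4 dx = 13312/5;
    ∫_0^4 -12*x^3 dx = -768;  ∫_0^4 4*x^2 dx = 256/3.
  Sum: 16384/7 − 4096 + 13312/5 − 768 + 256/3 = 23552/105.
  ∫_0^4 u'(x)^2 dx = ∫_0^4 (9*x^4 - 36*x^3 + 48*x^2 - 24*x + 4) dx. Term by term:
    ∫_0^4 9*x^4 dx = 9216/5;  ∫_0^4 -36*x^3 dx = -2304;  ∫_0^4 48*x^2 dx = 1024;
    ∫_0^4 -24*x dx = -192;  ∫_0^4 4 dx = 16.
  Sum: 9216/5 − 2304 + 1024 − 192 + 16 = 1936/5.
Adding: ||u||_{H^1}^2 = 23552/105 + 1936/5 = 64208/105.


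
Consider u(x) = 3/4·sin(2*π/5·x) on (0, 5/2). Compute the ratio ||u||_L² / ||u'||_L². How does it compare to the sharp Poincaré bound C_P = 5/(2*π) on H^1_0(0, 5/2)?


||u||_L² / ||u'||_L² = 5/(2*π) = C_P.

u(x) = 3/4·sin(2*π/5·x), so u'(x) = 3*π*cos(2*π*x/5)/10.
Writing u(x) = A·sin(kπx/L) with A = 3/4 and k = 1, use ∫_0^L sin²(kπx/L) dx = L/2 and ∫_0^L cos²(kπx/L) dx = L/2.
u² = 9/16·sin²(2*π/5·x) and (u')² = 9*π^2/100·cos²(2*π/5·x), and each of sin², cos² integrates to L/2 = 5/4 over (0, 5/2).
∫_0^5/2 u² dx = 45/64, so ||u||_L² = 3*sqrt(5)/8.
∫_0^5/2 (u')² dx = 9*π^2/80, so ||u'||_L² = 3*sqrt(5)*π/20.
Ratio ||u||_L² / ||u'||_L² = 5/(2*π).
Sharp Poincaré constant on H^1_0(0, 5/2) is C_P = L/π = 5/(2*π), achieved by sin(2*π/5·x).
This is the k = 1 eigenfunction (up to amplitude), so the ratio equals the sharp Poincaré constant exactly.


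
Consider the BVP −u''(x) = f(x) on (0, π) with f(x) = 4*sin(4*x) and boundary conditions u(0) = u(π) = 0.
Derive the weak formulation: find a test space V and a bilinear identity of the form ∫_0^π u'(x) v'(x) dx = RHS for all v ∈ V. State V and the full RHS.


V = H^1_0(0, π) (so v(0) = v(π) = 0); weak form: ∫_0^π u'v' dx = ∫_0^π (4*sin(4*x)) v dx for all v ∈ V.

Multiply both sides by a test function v and integrate from 0 to π:
  ∫_0^π −u''(x) v(x) dx = ∫_0^π f(x) v(x) dx.
Integrate the LHS by parts once:
  ∫_0^π −u'' v dx = −[u'(x) v(x)]_0^π + ∫_0^π u'(x) v'(x) dx.
Thus ∫_0^π u'(x) v'(x) dx = ∫_0^π f(x) v(x) dx + [u'(x) v(x)]_0^π.
Choose V so that boundary terms are either known or forced to vanish.
u is Dirichlet: u(0) = u(π) = 0. Let V = H^1_0(0, π); then v(0) = v(π) = 0, and [u' v]_0^π = 0.
Weak formulation: find u (satisfying any essential BC) such that ∫_0^π u'(x) v'(x) dx = ∫_0^π f v dx for all v ∈ V.
Substituting f(x) = 4*sin(4*x), the right-hand side is ∫_0^π (4*sin(4*x)) v dx.


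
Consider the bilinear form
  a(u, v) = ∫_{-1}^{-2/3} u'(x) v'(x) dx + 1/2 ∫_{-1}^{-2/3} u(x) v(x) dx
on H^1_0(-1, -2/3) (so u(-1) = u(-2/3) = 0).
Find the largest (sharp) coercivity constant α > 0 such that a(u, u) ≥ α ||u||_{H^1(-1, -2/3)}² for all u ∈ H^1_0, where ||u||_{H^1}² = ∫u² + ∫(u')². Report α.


α = (1 + 18*π^2)/(2*(1 + 9*π^2))

Coercivity of a(·,·) on H^1_0(-1, -2/3) means a(u, u) ≥ α ||u||_{H^1}² for every u ∈ H^1_0.
The interval has length L = 1/3, and Poincaré/coercivity depend only on L. Here a(u, u) = ∫(u')² + (1/2)·∫u².
Here 0 < c = 1/2 < 1. The condition a(u,u) ≥ α||u||_{H^1}² reads (1−α)∫(u')² ≥ (α−c)∫u². Any admissible α is ≤ 1 (rapidly oscillating u have ∫u²/∫(u')² → 0), and α = 1 would force 0 ≥ (1−c)∫u², impossible since c < 1; so 1−α > 0. By the sharp Poincaré inequality on H^1_0 of an interval of length L, ∫(u')² ≥ (π/L)²∫u² with equality for the first sine mode sin(π(x−x₀)/L) (x₀ the left endpoint), so the inequality holds for all u iff (1−α)(π/L)² ≥ α − c, i.e. α ≤ ((π/L)² + c)/((π/L)² + 1) = (1 + c(L/π)²)/(1 + (L/π)²). With (π/L)² = 9*π^2 and c = 1/2, the largest admissible constant is α = ((π/L)² + c)/((π/L)² + 1).
Simplifying, α = (1 + 18*π^2)/(2*(1 + 9*π^2)).


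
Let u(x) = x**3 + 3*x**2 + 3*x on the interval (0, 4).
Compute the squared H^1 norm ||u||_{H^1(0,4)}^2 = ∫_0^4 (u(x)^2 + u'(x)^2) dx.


||u||_{H^1}^2 = 576652/35

The H^1 norm (squared) on an interval (0, L) is
  ||u||_{H^1}^2 = ∫_0^L u(x)^2 dx + ∫_0^L u'(x)^2 dx.
Compute u'(x) = 3*x**2 + 6*x + 3.
Then u(x)^2 = x**6 + 6*x**5 + 15*x**4 + 18*x**3 + 9*x**2 and u'(x)^2 = 9*x**4 + 36*x**3 + 54*x**2 + 36*x + 9.
Integrate each monomial from 0 to 4 using ∫_0^4 c·x^n dx = c·4^(n+1)/(n+1):
  ∫_0^4 u(x)^2 dx = ∫_0^4 (x^6 + 6*x^5 + 15*x^4 + 18*x^3 + 9*x^2) dx. Term by term:
    ∫_0^4 x^6 dx = 16384/7;  ∫_0^4 6*x^5 dx = 4096;  ∫_0^4 15*x^4 dx = 3072;
    ∫_0^4 18*x^3 dx = 1152;  ∫_0^4 9*x^2 dx = 192.
  Sum: 16384/7 + 4096 + 3072 + 1152 + 192 = 75968/7.
  ∫_0^4 u'(x)^2 dx = ∫_0^4 (9*x^4 + 36*x^3 + 54*x^2 + 36*x + 9) dx. Term by term:
    ∫_0^4 9*x^4 dx = 9216/5;  ∫_0^4 36*x^3 dx = 2304;  ∫_0^4 54*x^2 dx = 1152;
    ∫_0^4 36*x dx = 288;  ∫_0^4 9 dx = 36.
  Sum: 9216/5 + 2304 + 1152 + 288 + 36 = 28116/5.
Adding: ||u||_{H^1}^2 = 75968/7 + 28116/5 = 576652/35.


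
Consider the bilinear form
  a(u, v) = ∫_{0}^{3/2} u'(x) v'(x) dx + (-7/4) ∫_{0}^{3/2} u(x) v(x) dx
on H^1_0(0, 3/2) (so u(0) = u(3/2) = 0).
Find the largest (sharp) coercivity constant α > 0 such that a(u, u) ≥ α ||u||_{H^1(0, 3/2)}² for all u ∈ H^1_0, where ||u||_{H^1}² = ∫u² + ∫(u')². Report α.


α = (-63 + 16*π^2)/(4*(9 + 4*π^2))

Coercivity of a(·,·) on H^1_0(0, 3/2) means a(u, u) ≥ α ||u||_{H^1}² for every u ∈ H^1_0.
The interval has length L = 3/2, and Poincaré/coercivity depend only on L. Here a(u, u) = ∫(u')² + (-7/4)·∫u².
Here c = -7/4 < 0 with |c| < (π/L)² = 4*π^2/9, so coercivity still holds. The condition a(u,u) ≥ α||u||_{H^1}² reads (1−α)∫(u')² ≥ (α−c)∫u². Any admissible α is ≤ 1 (rapidly oscillating u have ∫u²/∫(u')² → 0), and α = 1 would force 0 ≥ (1−c)∫u², impossible since c < 1; so 1−α > 0. By the sharp Poincaré inequality on H^1_0 of an interval of length L, ∫(u')² ≥ (π/L)²∫u² with equality for the first sine mode sin(π(x−x₀)/L) (x₀ the left endpoint), so the inequality holds for all u iff (1−α)(π/L)² ≥ α − c, i.e. α ≤ ((π/L)² + c)/((π/L)² + 1) = (1 + c(L/π)²)/(1 + (L/π)²). (Direct route, valid since c ≤ 0: Poincaré gives c∫u² ≥ c(L/π)²∫(u')², so a(u,u) ≥ (1 + c(L/π)²)∫(u')², while ||u||_{H^1}² ≤ (1 + (L/π)²)∫(u')²; dividing yields the same α.) With (π/L)² = 4*π^2/9 and c = -7/4, the largest admissible constant is α = ((π/L)² + c)/((π/L)² + 1).
Simplifying, α = (-63 + 16*π^2)/(4*(9 + 4*π^2)).


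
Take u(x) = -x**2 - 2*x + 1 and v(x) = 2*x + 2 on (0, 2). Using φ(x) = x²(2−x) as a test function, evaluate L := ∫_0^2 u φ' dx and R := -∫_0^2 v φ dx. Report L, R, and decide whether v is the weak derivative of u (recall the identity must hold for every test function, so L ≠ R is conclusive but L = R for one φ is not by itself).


LHS = 88/15, RHS = -88/15. No, v is not the weak derivative of u.

u(x) = -x**2 - 2*x + 1, classical derivative u'(x) = -2*x - 2.
φ(x) = x²(2−x), so φ'(x) = x*(4 - 3*x).
Note φ(0) = φ(2) = 0, so the boundary term u·φ vanishes.
LHS = ∫_0^2 u(x) φ'(x) dx = ∫_0^2 (3*x^4 + 2*x^3 - 11*x^2 + 4*x) dx. Term by term:
  ∫_0^2 3*x^4 dx = 96/5;  ∫_0^2 2*x^3 dx = 8;  ∫_0^2 -11*x^2 dx = -88/3;
  ∫_0^2 4*x dx = 8.
Sum: 96/5 + 8 − 88/3 + 8 = 88/15.
So LHS = 88/15.
∫_0^2 v(x) φ(x) dx = ∫_0^2 (-2*x^4 + 2*x^3 + 4*x^2) dx. Term by term:
  ∫_0^2 -2*x^4 dx = -64/5;  ∫_0^2 2*x^3 dx = 8;  ∫_0^2 4*x^2 dx = 32/3.
Sum: -64/5 + 8 + 32/3 = 88/15.
So RHS = -∫_0^2 v(x) φ(x) dx = -88/15.
LHS − RHS = 176/15 ≠ 0, so the identity fails.
(For a valid weak derivative the identity must hold for EVERY test function, in particular this one. The failure shows v is NOT the weak derivative of u.)
Correct weak derivative would be u'(x) = -2*x - 2.


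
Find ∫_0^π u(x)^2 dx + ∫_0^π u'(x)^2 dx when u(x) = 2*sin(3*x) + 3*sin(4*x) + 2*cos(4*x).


||u||_{H^1(0,π)}^2 = -816/7 + 261*π/2

u'(x) = -8*sin(4*x) + 6*cos(3*x) + 12*cos(4*x).
Expand u² and (u')² and integrate term by term on (0, π), using: for integers n ≥ 1, ∫_0^π sin²(nx) dx = ∫_0^π cos²(nx) dx = π/2; for n ≠ n', ∫_0^π sin(nx)sin(n'x) dx = ∫_0^π cos(nx)cos(n'x) dx = 0; and by product-to-sum, ∫_0^π sin(nx)cos(n'x) dx = ½∫_0^π [sin((n+n')x) + sin((n−n')x)] dx, which is 0 when n+n' is even and 2n/(n²−n'²) when n+n' is odd (it need not vanish on (0, π)).
  u² squared terms: (2)²·∫cos(4x)² dx = 4·π/2 = 2*π;  (2)²·∫sin(3x)² dx = 4·π/2 = 2*π;  (3)²·∫sin(4x)² dx = 9·π/2 = 9*π/2.
  u² cross terms: 2·(2)·(2)·∫cos(4x)·sin(3x) dx = 8·(-6/7) = -48/7;  2·(2)·(3)·∫cos(4x)·sin(4x) dx = 12·(0) = 0;  2·(2)·(3)·∫sin(3x)·sin(4x) dx = 12·(0) = 0.
  So ∫_0^π u² dx = 2*π + 2*π + 9*π/2 − 48/7 + 0 + 0 = -48/7 + 17*π/2.
  (u')² squared terms: (-8)²·∫sin(4x)² dx = 64·π/2 = 32*π;  (6)²·∫cos(3x)² dx = 36·π/2 = 18*π;  (12)²·∫cos(4x)² dx = 144·π/2 = 72*π.
  (u')² cross terms: 2·(-8)·(6)·∫sin(4x)·cos(3x) dx = -96·(8/7) = -768/7;  2·(-8)·(12)·∫sin(4x)·cos(4x) dx = -192·(0) = 0;  2·(6)·(12)·∫cos(3x)·cos(4x) dx = 144·(0) = 0.
  So ∫_0^π (u')² dx = 32*π + 18*π + 72*π − 768/7 + 0 + 0 = -768/7 + 122*π.
||u||_{H^1}^2 = (-48/7 + 17*π/2) + (-768/7 + 122*π) = -816/7 + 261*π/2.


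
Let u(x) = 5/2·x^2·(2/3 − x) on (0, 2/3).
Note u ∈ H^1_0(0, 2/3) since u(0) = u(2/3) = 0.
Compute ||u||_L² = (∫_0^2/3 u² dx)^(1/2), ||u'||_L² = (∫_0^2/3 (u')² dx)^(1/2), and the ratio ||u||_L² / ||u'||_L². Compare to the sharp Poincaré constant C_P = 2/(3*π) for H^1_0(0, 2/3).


||u||_L² / ||u'||_L² = sqrt(14)/21 < C_P = 2/(3*π).

u(x) = 5/2·x^2·(2/3 − x), so u'(x) = 5*x*(4 - 9*x)/6.
u(x) = 5/2·x^2·(2/3 − x) vanishes at x = 0 and x = 2/3, so u ∈ H^1_0(0, 2/3). Differentiate via the product rule and integrate the resulting polynomials term by term.
  ∫_0^2/3 u² dx = ∫_0^2/3 (25*x^6/4 - 25*x^5/3 + 25*x^4/9) dx. Term by term:
    ∫_0^2/3 25*x^6/4 dx = 800/15309;  ∫_0^2/3 -25*x^5/3 dx = -800/6561;  ∫_0^2/3 25*x^4/9 dx = 160/2187.
  Sum: 800/15309 − 800/6561 + 160/2187 = 160/45927.
  ∫_0^2/3 (u')² dx = ∫_0^2/3 (225*x^4/4 - 50*x^3 + 100*x^2/9) dx. Term by term:
    ∫_0^2/3 225*x^4/4 dx = 40/27;  ∫_0^2/3 -50*x^3 dx = -200/81;  ∫_0^2/3 100*x^2/9 dx = 800/729.
  Sum: 40/27 − 200/81 + 800/729 = 80/729.
∫_0^2/3 u² dx = 160/45927, so ||u||_L² = 4*sqrt(70)/567.
∫_0^2/3 (u')² dx = 80/729, so ||u'||_L² = 4*sqrt(5)/27.
Ratio ||u||_L² / ||u'||_L² = sqrt(14)/21.
Sharp Poincaré constant on H^1_0(0, 2/3) is C_P = L/π = 2/(3*π), achieved by sin(3*π/2·x).
A polynomial bump cannot attain the sharp Poincaré constant (only the first sine eigenfunction does), so the ratio is strictly less than C_P, consistent with ||u||_L² ≤ C_P ||u'||_L².
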